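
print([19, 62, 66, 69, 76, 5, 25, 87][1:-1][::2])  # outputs [62, 69, 5]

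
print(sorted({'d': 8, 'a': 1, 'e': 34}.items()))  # [('a', 1), ('d', 8), ('e', 34)]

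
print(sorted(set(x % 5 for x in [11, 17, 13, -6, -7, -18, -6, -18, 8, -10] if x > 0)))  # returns [1, 2, 3]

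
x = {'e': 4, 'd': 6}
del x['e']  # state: {'d': 6}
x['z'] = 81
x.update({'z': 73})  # {'d': 6, 'z': 73}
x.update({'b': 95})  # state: {'d': 6, 'z': 73, 'b': 95}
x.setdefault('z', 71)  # 73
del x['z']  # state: {'d': 6, 'b': 95}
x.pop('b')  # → 95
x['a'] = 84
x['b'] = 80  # {'d': 6, 'a': 84, 'b': 80}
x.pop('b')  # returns 80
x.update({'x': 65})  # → {'d': 6, 'a': 84, 'x': 65}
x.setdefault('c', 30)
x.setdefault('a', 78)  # 84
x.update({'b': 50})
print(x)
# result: {'d': 6, 'a': 84, 'x': 65, 'c': 30, 'b': 50}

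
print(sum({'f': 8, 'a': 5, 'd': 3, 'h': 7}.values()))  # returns 23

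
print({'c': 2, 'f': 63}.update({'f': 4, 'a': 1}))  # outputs None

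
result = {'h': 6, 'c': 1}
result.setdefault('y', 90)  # 90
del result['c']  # {'h': 6, 'y': 90}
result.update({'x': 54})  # {'h': 6, 'y': 90, 'x': 54}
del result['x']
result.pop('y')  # 90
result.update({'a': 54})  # {'h': 6, 'a': 54}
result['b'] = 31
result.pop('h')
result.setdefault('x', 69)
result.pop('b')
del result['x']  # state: {'a': 54}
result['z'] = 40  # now {'a': 54, 'z': 40}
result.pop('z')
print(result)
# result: {'a': 54}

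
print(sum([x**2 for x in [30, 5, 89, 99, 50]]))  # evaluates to 21147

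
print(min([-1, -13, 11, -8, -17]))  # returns -17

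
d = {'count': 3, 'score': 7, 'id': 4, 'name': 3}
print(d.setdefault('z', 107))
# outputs 107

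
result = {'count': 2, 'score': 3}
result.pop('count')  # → 2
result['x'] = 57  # {'score': 3, 'x': 57}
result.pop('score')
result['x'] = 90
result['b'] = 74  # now {'x': 90, 'b': 74}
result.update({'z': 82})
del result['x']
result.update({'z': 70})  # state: {'b': 74, 'z': 70}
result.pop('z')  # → 70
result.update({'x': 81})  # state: {'b': 74, 'x': 81}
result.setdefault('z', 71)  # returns 71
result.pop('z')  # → 71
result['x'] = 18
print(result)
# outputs {'b': 74, 'x': 18}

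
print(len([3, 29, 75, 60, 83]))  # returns 5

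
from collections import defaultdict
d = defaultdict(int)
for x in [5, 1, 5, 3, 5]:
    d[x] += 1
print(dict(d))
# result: {5: 3, 1: 1, 3: 1}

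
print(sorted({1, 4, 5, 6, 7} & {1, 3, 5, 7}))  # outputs [1, 5, 7]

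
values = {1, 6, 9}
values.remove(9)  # {1, 6}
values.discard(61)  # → {1, 6}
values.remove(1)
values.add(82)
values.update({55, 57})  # {6, 55, 57, 82}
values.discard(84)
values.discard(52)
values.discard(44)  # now {6, 55, 57, 82}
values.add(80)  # {6, 55, 57, 80, 82}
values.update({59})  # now {6, 55, 57, 59, 80, 82}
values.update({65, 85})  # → {6, 55, 57, 59, 65, 80, 82, 85}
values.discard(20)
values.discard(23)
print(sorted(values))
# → [6, 55, 57, 59, 65, 80, 82, 85]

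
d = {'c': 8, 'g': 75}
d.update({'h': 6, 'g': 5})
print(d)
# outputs {'c': 8, 'g': 5, 'h': 6}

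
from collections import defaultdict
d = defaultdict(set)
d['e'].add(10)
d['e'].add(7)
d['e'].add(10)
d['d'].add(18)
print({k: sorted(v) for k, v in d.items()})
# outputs {'e': [7, 10], 'd': [18]}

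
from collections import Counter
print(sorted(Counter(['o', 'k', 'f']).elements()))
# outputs ['f', 'k', 'o']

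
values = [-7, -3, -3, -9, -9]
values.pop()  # -9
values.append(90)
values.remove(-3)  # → [-7, -3, -9, 90]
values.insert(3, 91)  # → [-7, -3, -9, 91, 90]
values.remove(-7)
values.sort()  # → [-9, -3, 90, 91]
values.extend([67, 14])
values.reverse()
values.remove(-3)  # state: [14, 67, 91, 90, -9]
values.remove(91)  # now [14, 67, 90, -9]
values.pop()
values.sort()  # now [14, 67, 90]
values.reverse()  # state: [90, 67, 14]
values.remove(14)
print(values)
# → [90, 67]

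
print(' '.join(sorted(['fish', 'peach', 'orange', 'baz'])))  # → baz fish orange peach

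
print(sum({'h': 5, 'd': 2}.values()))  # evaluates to 7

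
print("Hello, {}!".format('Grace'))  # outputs Hello, Grace!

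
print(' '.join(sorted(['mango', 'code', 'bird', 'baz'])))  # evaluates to baz bird code mango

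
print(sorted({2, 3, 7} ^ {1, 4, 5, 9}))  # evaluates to [1, 2, 3, 4, 5, 7, 9]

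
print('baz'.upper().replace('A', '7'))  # B7Z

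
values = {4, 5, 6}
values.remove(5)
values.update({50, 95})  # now {4, 6, 50, 95}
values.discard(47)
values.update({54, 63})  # {4, 6, 50, 54, 63, 95}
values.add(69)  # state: {4, 6, 50, 54, 63, 69, 95}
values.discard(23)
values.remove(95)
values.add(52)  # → {4, 6, 50, 52, 54, 63, 69}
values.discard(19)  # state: {4, 6, 50, 52, 54, 63, 69}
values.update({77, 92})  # {4, 6, 50, 52, 54, 63, 69, 77, 92}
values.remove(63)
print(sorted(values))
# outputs [4, 6, 50, 52, 54, 69, 77, 92]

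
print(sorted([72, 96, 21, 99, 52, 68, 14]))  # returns [14, 21, 52, 68, 72, 96, 99]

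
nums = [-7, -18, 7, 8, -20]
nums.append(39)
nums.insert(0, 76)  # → [76, -7, -18, 7, 8, -20, 39]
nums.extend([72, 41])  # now [76, -7, -18, 7, 8, -20, 39, 72, 41]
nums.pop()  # 41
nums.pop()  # 72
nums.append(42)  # [76, -7, -18, 7, 8, -20, 39, 42]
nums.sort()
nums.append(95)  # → [-20, -18, -7, 7, 8, 39, 42, 76, 95]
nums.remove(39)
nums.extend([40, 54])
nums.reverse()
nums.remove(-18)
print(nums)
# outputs [54, 40, 95, 76, 42, 8, 7, -7, -20]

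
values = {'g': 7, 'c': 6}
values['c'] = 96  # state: {'g': 7, 'c': 96}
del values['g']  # {'c': 96}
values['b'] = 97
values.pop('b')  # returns 97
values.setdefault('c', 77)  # 96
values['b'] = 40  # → {'c': 96, 'b': 40}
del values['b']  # {'c': 96}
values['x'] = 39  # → {'c': 96, 'x': 39}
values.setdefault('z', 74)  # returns 74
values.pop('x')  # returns 39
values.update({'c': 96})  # {'c': 96, 'z': 74}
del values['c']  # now {'z': 74}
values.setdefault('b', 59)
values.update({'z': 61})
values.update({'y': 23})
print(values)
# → {'z': 61, 'b': 59, 'y': 23}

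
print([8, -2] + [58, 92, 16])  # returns [8, -2, 58, 92, 16]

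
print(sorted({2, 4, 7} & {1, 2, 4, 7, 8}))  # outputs [2, 4, 7]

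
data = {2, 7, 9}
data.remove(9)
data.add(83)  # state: {2, 7, 83}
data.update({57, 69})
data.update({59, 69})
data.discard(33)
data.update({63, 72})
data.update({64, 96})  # {2, 7, 57, 59, 63, 64, 69, 72, 83, 96}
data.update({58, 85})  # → {2, 7, 57, 58, 59, 63, 64, 69, 72, 83, 85, 96}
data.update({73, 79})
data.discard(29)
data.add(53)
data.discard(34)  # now {2, 7, 53, 57, 58, 59, 63, 64, 69, 72, 73, 79, 83, 85, 96}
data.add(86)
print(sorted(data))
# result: [2, 7, 53, 57, 58, 59, 63, 64, 69, 72, 73, 79, 83, 85, 86, 96]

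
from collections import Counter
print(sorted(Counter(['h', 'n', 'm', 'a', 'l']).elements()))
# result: ['a', 'h', 'l', 'm', 'n']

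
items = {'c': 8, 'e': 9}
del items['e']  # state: {'c': 8}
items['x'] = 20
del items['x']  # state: {'c': 8}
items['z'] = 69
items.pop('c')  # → 8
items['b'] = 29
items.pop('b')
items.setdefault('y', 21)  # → 21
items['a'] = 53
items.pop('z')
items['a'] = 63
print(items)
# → {'y': 21, 'a': 63}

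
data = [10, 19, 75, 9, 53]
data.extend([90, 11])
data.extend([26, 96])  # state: [10, 19, 75, 9, 53, 90, 11, 26, 96]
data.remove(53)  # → [10, 19, 75, 9, 90, 11, 26, 96]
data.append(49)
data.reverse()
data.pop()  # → 10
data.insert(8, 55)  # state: [49, 96, 26, 11, 90, 9, 75, 19, 55]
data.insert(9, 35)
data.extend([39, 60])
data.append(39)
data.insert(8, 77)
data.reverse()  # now [39, 60, 39, 35, 55, 77, 19, 75, 9, 90, 11, 26, 96, 49]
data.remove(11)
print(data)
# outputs [39, 60, 39, 35, 55, 77, 19, 75, 9, 90, 26, 96, 49]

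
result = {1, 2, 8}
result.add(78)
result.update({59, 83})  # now {1, 2, 8, 59, 78, 83}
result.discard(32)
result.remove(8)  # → {1, 2, 59, 78, 83}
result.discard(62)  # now {1, 2, 59, 78, 83}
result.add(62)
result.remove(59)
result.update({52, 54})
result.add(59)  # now {1, 2, 52, 54, 59, 62, 78, 83}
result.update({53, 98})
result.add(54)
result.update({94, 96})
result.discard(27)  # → {1, 2, 52, 53, 54, 59, 62, 78, 83, 94, 96, 98}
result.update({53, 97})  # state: {1, 2, 52, 53, 54, 59, 62, 78, 83, 94, 96, 97, 98}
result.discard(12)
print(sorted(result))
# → [1, 2, 52, 53, 54, 59, 62, 78, 83, 94, 96, 97, 98]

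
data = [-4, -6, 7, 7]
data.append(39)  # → [-4, -6, 7, 7, 39]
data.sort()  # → [-6, -4, 7, 7, 39]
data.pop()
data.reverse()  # [7, 7, -4, -6]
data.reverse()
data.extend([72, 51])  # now [-6, -4, 7, 7, 72, 51]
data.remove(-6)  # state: [-4, 7, 7, 72, 51]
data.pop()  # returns 51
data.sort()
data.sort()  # [-4, 7, 7, 72]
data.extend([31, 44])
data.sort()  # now [-4, 7, 7, 31, 44, 72]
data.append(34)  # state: [-4, 7, 7, 31, 44, 72, 34]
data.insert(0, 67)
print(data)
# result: [67, -4, 7, 7, 31, 44, 72, 34]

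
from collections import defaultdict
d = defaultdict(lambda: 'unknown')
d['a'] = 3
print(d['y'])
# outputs unknown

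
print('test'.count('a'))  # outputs 0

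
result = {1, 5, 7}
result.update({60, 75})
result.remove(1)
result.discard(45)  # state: {5, 7, 60, 75}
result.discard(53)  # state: {5, 7, 60, 75}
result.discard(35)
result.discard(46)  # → {5, 7, 60, 75}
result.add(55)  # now {5, 7, 55, 60, 75}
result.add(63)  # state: {5, 7, 55, 60, 63, 75}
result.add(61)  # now {5, 7, 55, 60, 61, 63, 75}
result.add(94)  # {5, 7, 55, 60, 61, 63, 75, 94}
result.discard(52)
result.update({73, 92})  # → {5, 7, 55, 60, 61, 63, 73, 75, 92, 94}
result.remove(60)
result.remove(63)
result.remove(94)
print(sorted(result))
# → [5, 7, 55, 61, 73, 75, 92]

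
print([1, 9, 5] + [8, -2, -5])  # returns [1, 9, 5, 8, -2, -5]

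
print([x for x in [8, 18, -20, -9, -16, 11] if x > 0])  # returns [8, 18, 11]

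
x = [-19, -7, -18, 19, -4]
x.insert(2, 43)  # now [-19, -7, 43, -18, 19, -4]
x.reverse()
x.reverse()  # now [-19, -7, 43, -18, 19, -4]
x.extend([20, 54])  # [-19, -7, 43, -18, 19, -4, 20, 54]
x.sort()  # [-19, -18, -7, -4, 19, 20, 43, 54]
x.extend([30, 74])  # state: [-19, -18, -7, -4, 19, 20, 43, 54, 30, 74]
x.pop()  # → 74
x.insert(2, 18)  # [-19, -18, 18, -7, -4, 19, 20, 43, 54, 30]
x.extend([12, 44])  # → [-19, -18, 18, -7, -4, 19, 20, 43, 54, 30, 12, 44]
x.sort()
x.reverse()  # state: [54, 44, 43, 30, 20, 19, 18, 12, -4, -7, -18, -19]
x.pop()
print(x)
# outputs [54, 44, 43, 30, 20, 19, 18, 12, -4, -7, -18]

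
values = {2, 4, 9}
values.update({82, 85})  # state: {2, 4, 9, 82, 85}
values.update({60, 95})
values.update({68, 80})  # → {2, 4, 9, 60, 68, 80, 82, 85, 95}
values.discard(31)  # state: {2, 4, 9, 60, 68, 80, 82, 85, 95}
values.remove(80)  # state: {2, 4, 9, 60, 68, 82, 85, 95}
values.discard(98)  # {2, 4, 9, 60, 68, 82, 85, 95}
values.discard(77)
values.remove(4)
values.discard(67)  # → {2, 9, 60, 68, 82, 85, 95}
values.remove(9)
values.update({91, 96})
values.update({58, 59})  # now {2, 58, 59, 60, 68, 82, 85, 91, 95, 96}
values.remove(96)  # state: {2, 58, 59, 60, 68, 82, 85, 91, 95}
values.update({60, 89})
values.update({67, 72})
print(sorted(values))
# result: [2, 58, 59, 60, 67, 68, 72, 82, 85, 89, 91, 95]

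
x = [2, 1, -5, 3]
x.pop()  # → 3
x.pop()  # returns -5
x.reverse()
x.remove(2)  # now [1]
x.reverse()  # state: [1]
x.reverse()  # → [1]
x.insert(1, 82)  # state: [1, 82]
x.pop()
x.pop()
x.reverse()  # []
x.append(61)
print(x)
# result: [61]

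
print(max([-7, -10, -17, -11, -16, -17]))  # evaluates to -7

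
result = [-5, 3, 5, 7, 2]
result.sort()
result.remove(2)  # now [-5, 3, 5, 7]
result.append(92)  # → [-5, 3, 5, 7, 92]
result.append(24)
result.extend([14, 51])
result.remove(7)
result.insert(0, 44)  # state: [44, -5, 3, 5, 92, 24, 14, 51]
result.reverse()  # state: [51, 14, 24, 92, 5, 3, -5, 44]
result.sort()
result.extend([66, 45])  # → [-5, 3, 5, 14, 24, 44, 51, 92, 66, 45]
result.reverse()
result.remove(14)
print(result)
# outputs [45, 66, 92, 51, 44, 24, 5, 3, -5]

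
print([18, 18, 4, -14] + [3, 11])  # [18, 18, 4, -14, 3, 11]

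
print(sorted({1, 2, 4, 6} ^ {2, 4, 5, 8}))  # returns [1, 5, 6, 8]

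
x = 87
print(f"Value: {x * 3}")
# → Value: 261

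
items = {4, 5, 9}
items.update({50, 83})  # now {4, 5, 9, 50, 83}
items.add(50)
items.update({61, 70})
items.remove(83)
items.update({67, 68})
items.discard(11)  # {4, 5, 9, 50, 61, 67, 68, 70}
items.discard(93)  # {4, 5, 9, 50, 61, 67, 68, 70}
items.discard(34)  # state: {4, 5, 9, 50, 61, 67, 68, 70}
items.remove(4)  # {5, 9, 50, 61, 67, 68, 70}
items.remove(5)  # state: {9, 50, 61, 67, 68, 70}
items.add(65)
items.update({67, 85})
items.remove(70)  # {9, 50, 61, 65, 67, 68, 85}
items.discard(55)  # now {9, 50, 61, 65, 67, 68, 85}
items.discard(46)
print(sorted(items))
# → [9, 50, 61, 65, 67, 68, 85]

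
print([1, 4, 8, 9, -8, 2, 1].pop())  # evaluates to 1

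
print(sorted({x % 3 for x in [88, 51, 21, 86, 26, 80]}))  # [0, 1, 2]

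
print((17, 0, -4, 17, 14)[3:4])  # (17,)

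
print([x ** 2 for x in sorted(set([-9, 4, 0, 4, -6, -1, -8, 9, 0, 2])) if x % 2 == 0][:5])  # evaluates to [64, 36, 0, 4, 16]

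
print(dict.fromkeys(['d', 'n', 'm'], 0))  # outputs {'d': 0, 'n': 0, 'm': 0}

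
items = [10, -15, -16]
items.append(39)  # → [10, -15, -16, 39]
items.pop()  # 39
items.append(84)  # [10, -15, -16, 84]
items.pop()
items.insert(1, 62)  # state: [10, 62, -15, -16]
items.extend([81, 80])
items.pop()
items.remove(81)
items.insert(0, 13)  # [13, 10, 62, -15, -16]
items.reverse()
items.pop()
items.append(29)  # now [-16, -15, 62, 10, 29]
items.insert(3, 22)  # [-16, -15, 62, 22, 10, 29]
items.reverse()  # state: [29, 10, 22, 62, -15, -16]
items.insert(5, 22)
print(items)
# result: [29, 10, 22, 62, -15, 22, -16]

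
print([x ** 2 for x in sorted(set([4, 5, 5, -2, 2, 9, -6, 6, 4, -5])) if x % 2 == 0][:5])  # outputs [36, 4, 4, 16, 36]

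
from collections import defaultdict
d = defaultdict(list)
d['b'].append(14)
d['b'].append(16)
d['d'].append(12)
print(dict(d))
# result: {'b': [14, 16], 'd': [12]}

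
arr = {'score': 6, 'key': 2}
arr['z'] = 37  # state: {'score': 6, 'key': 2, 'z': 37}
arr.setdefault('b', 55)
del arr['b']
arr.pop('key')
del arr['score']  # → {'z': 37}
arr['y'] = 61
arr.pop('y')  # 61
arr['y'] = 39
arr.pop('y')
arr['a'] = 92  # {'z': 37, 'a': 92}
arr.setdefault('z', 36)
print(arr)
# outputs {'z': 37, 'a': 92}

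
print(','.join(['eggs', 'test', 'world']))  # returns eggs,test,world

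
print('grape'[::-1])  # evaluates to eparg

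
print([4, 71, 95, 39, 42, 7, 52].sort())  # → None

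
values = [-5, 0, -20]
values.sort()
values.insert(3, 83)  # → [-20, -5, 0, 83]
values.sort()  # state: [-20, -5, 0, 83]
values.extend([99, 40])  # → [-20, -5, 0, 83, 99, 40]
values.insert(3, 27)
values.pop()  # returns 40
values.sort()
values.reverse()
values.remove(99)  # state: [83, 27, 0, -5, -20]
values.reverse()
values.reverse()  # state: [83, 27, 0, -5, -20]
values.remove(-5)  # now [83, 27, 0, -20]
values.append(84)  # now [83, 27, 0, -20, 84]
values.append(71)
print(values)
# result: [83, 27, 0, -20, 84, 71]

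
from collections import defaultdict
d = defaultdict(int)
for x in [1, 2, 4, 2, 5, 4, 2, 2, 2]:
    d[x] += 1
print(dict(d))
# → {1: 1, 2: 5, 4: 2, 5: 1}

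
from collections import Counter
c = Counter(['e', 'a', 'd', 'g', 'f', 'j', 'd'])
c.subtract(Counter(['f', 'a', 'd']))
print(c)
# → Counter({'e': 1, 'd': 1, 'g': 1, 'j': 1, 'a': 0, 'f': 0})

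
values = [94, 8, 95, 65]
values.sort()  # [8, 65, 94, 95]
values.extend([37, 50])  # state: [8, 65, 94, 95, 37, 50]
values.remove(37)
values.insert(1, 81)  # [8, 81, 65, 94, 95, 50]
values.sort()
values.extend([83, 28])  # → [8, 50, 65, 81, 94, 95, 83, 28]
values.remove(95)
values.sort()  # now [8, 28, 50, 65, 81, 83, 94]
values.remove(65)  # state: [8, 28, 50, 81, 83, 94]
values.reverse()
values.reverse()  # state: [8, 28, 50, 81, 83, 94]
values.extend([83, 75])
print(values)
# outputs [8, 28, 50, 81, 83, 94, 83, 75]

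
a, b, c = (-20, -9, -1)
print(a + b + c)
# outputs -30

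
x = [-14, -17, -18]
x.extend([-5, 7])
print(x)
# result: [-14, -17, -18, -5, 7]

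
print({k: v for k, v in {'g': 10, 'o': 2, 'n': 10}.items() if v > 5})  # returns {'g': 10, 'n': 10}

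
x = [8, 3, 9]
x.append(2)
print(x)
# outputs [8, 3, 9, 2]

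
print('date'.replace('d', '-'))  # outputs -ate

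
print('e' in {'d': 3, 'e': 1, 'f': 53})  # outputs True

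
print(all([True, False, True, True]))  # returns False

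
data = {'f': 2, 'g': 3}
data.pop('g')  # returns 3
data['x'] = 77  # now {'f': 2, 'x': 77}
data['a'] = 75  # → {'f': 2, 'x': 77, 'a': 75}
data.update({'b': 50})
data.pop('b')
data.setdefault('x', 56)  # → 77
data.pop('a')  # 75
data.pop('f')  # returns 2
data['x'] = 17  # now {'x': 17}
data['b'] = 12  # {'x': 17, 'b': 12}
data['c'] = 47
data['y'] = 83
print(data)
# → {'x': 17, 'b': 12, 'c': 47, 'y': 83}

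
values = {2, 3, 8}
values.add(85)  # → {2, 3, 8, 85}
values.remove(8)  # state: {2, 3, 85}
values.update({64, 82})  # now {2, 3, 64, 82, 85}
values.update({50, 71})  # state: {2, 3, 50, 64, 71, 82, 85}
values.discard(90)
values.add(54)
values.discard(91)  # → {2, 3, 50, 54, 64, 71, 82, 85}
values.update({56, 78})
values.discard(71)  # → {2, 3, 50, 54, 56, 64, 78, 82, 85}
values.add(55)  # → {2, 3, 50, 54, 55, 56, 64, 78, 82, 85}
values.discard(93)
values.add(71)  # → {2, 3, 50, 54, 55, 56, 64, 71, 78, 82, 85}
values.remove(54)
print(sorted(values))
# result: [2, 3, 50, 55, 56, 64, 71, 78, 82, 85]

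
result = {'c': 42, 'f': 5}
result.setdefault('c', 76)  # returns 42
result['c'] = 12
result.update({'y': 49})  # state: {'c': 12, 'f': 5, 'y': 49}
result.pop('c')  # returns 12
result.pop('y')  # 49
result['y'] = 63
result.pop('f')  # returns 5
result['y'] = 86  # {'y': 86}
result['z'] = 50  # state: {'y': 86, 'z': 50}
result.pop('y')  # 86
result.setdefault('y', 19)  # 19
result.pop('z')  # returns 50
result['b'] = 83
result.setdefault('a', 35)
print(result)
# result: {'y': 19, 'b': 83, 'a': 35}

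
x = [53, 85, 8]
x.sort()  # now [8, 53, 85]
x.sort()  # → [8, 53, 85]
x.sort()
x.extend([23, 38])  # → [8, 53, 85, 23, 38]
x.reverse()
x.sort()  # [8, 23, 38, 53, 85]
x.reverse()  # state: [85, 53, 38, 23, 8]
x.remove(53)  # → [85, 38, 23, 8]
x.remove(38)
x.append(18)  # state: [85, 23, 8, 18]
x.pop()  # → 18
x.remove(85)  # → [23, 8]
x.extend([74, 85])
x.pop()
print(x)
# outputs [23, 8, 74]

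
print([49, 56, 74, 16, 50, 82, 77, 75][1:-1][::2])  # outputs [56, 16, 82]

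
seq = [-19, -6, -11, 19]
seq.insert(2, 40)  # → [-19, -6, 40, -11, 19]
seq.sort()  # [-19, -11, -6, 19, 40]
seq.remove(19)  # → [-19, -11, -6, 40]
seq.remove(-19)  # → [-11, -6, 40]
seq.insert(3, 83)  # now [-11, -6, 40, 83]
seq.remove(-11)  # [-6, 40, 83]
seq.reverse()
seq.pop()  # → -6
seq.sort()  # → [40, 83]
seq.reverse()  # [83, 40]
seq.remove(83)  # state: [40]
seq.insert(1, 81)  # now [40, 81]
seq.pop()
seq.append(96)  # [40, 96]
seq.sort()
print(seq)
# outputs [40, 96]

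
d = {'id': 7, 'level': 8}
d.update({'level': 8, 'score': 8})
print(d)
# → {'id': 7, 'level': 8, 'score': 8}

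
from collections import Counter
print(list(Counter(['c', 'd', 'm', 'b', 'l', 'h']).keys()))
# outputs ['c', 'd', 'm', 'b', 'l', 'h']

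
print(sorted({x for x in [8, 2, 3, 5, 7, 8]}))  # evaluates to [2, 3, 5, 7, 8]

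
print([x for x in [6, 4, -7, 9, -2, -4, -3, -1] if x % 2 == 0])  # [6, 4, -2, -4]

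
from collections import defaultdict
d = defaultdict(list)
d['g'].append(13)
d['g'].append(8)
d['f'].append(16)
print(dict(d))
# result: {'g': [13, 8], 'f': [16]}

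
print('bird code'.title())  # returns Bird Code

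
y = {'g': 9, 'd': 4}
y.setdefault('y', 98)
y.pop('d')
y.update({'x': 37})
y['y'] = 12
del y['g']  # {'y': 12, 'x': 37}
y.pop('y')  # 12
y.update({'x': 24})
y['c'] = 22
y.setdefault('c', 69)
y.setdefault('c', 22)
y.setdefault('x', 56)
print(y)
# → {'x': 24, 'c': 22}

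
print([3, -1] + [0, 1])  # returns [3, -1, 0, 1]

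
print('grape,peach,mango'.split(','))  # ['grape', 'peach', 'mango']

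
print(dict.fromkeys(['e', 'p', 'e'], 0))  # {'e': 0, 'p': 0}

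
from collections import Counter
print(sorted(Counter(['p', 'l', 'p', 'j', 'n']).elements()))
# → ['j', 'l', 'n', 'p', 'p']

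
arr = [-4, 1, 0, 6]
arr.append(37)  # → [-4, 1, 0, 6, 37]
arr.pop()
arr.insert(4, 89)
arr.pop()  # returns 89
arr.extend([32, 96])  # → [-4, 1, 0, 6, 32, 96]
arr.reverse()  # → [96, 32, 6, 0, 1, -4]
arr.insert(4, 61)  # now [96, 32, 6, 0, 61, 1, -4]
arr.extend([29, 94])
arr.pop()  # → 94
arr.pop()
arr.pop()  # -4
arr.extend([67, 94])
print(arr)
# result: [96, 32, 6, 0, 61, 1, 67, 94]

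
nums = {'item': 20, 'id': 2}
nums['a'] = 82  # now {'item': 20, 'id': 2, 'a': 82}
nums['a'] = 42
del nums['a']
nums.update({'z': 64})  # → {'item': 20, 'id': 2, 'z': 64}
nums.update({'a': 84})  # {'item': 20, 'id': 2, 'z': 64, 'a': 84}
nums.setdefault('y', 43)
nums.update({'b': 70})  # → {'item': 20, 'id': 2, 'z': 64, 'a': 84, 'y': 43, 'b': 70}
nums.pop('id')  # 2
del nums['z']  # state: {'item': 20, 'a': 84, 'y': 43, 'b': 70}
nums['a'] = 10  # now {'item': 20, 'a': 10, 'y': 43, 'b': 70}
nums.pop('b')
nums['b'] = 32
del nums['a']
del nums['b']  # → {'item': 20, 'y': 43}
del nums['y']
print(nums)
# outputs {'item': 20}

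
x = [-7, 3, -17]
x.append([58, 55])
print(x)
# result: [-7, 3, -17, [58, 55]]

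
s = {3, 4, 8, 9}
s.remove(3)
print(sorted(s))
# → [4, 8, 9]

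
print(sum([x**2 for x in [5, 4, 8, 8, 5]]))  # 194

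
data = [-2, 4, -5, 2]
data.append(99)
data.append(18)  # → [-2, 4, -5, 2, 99, 18]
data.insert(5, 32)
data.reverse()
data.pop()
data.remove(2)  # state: [18, 32, 99, -5, 4]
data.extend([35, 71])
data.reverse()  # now [71, 35, 4, -5, 99, 32, 18]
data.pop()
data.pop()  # 32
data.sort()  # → [-5, 4, 35, 71, 99]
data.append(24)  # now [-5, 4, 35, 71, 99, 24]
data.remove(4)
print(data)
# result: [-5, 35, 71, 99, 24]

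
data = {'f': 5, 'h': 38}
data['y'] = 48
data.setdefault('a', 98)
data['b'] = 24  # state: {'f': 5, 'h': 38, 'y': 48, 'a': 98, 'b': 24}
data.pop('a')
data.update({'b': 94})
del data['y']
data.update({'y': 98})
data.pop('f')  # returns 5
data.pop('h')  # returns 38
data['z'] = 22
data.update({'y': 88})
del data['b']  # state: {'y': 88, 'z': 22}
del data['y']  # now {'z': 22}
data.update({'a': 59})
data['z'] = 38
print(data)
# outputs {'z': 38, 'a': 59}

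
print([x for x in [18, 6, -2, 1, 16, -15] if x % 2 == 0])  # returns [18, 6, -2, 16]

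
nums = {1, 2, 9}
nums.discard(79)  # {1, 2, 9}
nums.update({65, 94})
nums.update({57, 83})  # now {1, 2, 9, 57, 65, 83, 94}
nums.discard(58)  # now {1, 2, 9, 57, 65, 83, 94}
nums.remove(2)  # {1, 9, 57, 65, 83, 94}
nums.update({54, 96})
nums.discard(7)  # {1, 9, 54, 57, 65, 83, 94, 96}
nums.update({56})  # {1, 9, 54, 56, 57, 65, 83, 94, 96}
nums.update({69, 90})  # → {1, 9, 54, 56, 57, 65, 69, 83, 90, 94, 96}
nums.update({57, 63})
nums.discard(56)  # {1, 9, 54, 57, 63, 65, 69, 83, 90, 94, 96}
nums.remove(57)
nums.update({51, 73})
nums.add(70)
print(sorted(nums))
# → [1, 9, 51, 54, 63, 65, 69, 70, 73, 83, 90, 94, 96]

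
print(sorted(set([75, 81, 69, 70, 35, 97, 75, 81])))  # [35, 69, 70, 75, 81, 97]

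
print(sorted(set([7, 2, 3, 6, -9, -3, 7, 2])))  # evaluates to [-9, -3, 2, 3, 6, 7]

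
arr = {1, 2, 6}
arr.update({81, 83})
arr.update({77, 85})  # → {1, 2, 6, 77, 81, 83, 85}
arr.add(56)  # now {1, 2, 6, 56, 77, 81, 83, 85}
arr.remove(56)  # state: {1, 2, 6, 77, 81, 83, 85}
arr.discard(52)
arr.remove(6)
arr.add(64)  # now {1, 2, 64, 77, 81, 83, 85}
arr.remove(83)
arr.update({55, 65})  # {1, 2, 55, 64, 65, 77, 81, 85}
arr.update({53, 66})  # {1, 2, 53, 55, 64, 65, 66, 77, 81, 85}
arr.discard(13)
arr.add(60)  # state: {1, 2, 53, 55, 60, 64, 65, 66, 77, 81, 85}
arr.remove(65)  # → {1, 2, 53, 55, 60, 64, 66, 77, 81, 85}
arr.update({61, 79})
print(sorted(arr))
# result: [1, 2, 53, 55, 60, 61, 64, 66, 77, 79, 81, 85]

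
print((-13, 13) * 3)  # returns (-13, 13, -13, 13, -13, 13)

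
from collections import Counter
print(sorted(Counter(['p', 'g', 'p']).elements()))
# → ['g', 'p', 'p']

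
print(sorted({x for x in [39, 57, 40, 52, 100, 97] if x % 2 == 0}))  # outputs [40, 52, 100]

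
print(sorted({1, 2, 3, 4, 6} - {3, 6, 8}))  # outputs [1, 2, 4]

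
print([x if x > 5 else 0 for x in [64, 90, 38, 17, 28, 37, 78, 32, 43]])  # [64, 90, 38, 17, 28, 37, 78, 32, 43]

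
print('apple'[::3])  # al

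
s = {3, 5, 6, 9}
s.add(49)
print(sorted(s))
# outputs [3, 5, 6, 9, 49]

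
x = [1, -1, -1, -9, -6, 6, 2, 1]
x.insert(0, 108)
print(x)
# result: [108, 1, -1, -1, -9, -6, 6, 2, 1]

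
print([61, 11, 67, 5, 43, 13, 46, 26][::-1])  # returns [26, 46, 13, 43, 5, 67, 11, 61]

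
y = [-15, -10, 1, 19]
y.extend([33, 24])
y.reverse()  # [24, 33, 19, 1, -10, -15]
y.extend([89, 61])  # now [24, 33, 19, 1, -10, -15, 89, 61]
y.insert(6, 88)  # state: [24, 33, 19, 1, -10, -15, 88, 89, 61]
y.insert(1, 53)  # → [24, 53, 33, 19, 1, -10, -15, 88, 89, 61]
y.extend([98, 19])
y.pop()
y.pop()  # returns 98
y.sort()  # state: [-15, -10, 1, 19, 24, 33, 53, 61, 88, 89]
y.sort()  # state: [-15, -10, 1, 19, 24, 33, 53, 61, 88, 89]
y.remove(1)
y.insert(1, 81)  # [-15, 81, -10, 19, 24, 33, 53, 61, 88, 89]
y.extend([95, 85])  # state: [-15, 81, -10, 19, 24, 33, 53, 61, 88, 89, 95, 85]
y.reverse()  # [85, 95, 89, 88, 61, 53, 33, 24, 19, -10, 81, -15]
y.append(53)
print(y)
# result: [85, 95, 89, 88, 61, 53, 33, 24, 19, -10, 81, -15, 53]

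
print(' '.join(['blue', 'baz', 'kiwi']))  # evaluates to blue baz kiwi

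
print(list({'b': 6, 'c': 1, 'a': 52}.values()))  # [6, 1, 52]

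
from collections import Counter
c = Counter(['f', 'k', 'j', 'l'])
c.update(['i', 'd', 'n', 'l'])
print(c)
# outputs Counter({'l': 2, 'f': 1, 'k': 1, 'j': 1, 'i': 1, 'd': 1, 'n': 1})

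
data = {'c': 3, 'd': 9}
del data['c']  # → {'d': 9}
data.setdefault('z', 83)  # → 83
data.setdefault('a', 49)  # 49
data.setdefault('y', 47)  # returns 47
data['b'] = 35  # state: {'d': 9, 'z': 83, 'a': 49, 'y': 47, 'b': 35}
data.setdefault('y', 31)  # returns 47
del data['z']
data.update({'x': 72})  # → {'d': 9, 'a': 49, 'y': 47, 'b': 35, 'x': 72}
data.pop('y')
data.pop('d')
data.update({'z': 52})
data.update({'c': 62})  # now {'a': 49, 'b': 35, 'x': 72, 'z': 52, 'c': 62}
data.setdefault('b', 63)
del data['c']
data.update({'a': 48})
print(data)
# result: {'a': 48, 'b': 35, 'x': 72, 'z': 52}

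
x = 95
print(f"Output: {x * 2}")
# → Output: 190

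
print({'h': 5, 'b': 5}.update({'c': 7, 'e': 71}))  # None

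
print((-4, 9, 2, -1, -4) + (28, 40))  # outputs (-4, 9, 2, -1, -4, 28, 40)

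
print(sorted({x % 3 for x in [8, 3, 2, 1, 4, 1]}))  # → [0, 1, 2]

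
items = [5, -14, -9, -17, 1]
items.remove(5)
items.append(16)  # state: [-14, -9, -17, 1, 16]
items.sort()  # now [-17, -14, -9, 1, 16]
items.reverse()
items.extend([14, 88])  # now [16, 1, -9, -14, -17, 14, 88]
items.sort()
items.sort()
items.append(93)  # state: [-17, -14, -9, 1, 14, 16, 88, 93]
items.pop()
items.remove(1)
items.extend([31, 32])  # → [-17, -14, -9, 14, 16, 88, 31, 32]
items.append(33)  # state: [-17, -14, -9, 14, 16, 88, 31, 32, 33]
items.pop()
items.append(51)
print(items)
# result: [-17, -14, -9, 14, 16, 88, 31, 32, 51]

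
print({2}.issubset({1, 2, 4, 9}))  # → True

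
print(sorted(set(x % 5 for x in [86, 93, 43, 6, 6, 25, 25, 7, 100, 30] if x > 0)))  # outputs [0, 1, 2, 3]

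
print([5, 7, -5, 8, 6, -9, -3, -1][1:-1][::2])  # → [7, 8, -9]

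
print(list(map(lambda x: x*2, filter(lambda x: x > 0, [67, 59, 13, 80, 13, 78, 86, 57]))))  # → [134, 118, 26, 160, 26, 156, 172, 114]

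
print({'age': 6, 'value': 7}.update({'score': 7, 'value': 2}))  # None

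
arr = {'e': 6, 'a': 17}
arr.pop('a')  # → 17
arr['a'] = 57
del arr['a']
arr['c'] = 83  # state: {'e': 6, 'c': 83}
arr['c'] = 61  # {'e': 6, 'c': 61}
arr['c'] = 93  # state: {'e': 6, 'c': 93}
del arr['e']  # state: {'c': 93}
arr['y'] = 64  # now {'c': 93, 'y': 64}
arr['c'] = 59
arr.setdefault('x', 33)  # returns 33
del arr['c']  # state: {'y': 64, 'x': 33}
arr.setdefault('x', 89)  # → 33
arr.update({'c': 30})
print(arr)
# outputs {'y': 64, 'x': 33, 'c': 30}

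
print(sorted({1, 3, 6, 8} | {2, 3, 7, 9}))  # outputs [1, 2, 3, 6, 7, 8, 9]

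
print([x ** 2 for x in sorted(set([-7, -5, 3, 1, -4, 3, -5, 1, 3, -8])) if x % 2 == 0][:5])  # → [64, 16]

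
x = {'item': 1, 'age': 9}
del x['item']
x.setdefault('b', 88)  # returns 88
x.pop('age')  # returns 9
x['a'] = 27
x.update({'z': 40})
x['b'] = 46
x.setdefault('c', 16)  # 16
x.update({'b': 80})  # {'b': 80, 'a': 27, 'z': 40, 'c': 16}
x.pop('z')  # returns 40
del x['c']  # {'b': 80, 'a': 27}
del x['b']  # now {'a': 27}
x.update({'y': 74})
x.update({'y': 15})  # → {'a': 27, 'y': 15}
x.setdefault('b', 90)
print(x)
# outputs {'a': 27, 'y': 15, 'b': 90}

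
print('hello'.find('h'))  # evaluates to 0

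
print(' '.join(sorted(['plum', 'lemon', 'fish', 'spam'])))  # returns fish lemon plum spam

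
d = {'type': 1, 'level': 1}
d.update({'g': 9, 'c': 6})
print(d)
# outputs {'type': 1, 'level': 1, 'g': 9, 'c': 6}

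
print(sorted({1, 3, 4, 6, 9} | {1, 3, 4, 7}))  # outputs [1, 3, 4, 6, 7, 9]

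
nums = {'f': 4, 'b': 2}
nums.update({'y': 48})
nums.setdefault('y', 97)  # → 48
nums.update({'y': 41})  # {'f': 4, 'b': 2, 'y': 41}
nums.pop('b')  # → 2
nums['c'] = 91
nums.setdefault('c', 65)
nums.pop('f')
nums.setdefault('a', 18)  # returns 18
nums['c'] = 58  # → {'y': 41, 'c': 58, 'a': 18}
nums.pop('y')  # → 41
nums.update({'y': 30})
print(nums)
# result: {'c': 58, 'a': 18, 'y': 30}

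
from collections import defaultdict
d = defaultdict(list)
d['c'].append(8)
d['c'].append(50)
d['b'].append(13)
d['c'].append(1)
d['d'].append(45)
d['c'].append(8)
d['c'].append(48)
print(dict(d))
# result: {'c': [8, 50, 1, 8, 48], 'b': [13], 'd': [45]}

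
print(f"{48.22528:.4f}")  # 48.2253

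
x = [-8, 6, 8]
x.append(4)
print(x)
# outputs [-8, 6, 8, 4]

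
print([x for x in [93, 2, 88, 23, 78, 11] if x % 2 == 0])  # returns [2, 88, 78]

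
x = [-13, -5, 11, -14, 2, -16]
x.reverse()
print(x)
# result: [-16, 2, -14, 11, -5, -13]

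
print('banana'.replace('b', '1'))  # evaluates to 1anana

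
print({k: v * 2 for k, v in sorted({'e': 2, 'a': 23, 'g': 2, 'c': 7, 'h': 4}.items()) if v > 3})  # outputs {'a': 46, 'c': 14, 'h': 8}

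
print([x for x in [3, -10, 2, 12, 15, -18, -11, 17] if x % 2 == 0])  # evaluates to [-10, 2, 12, -18]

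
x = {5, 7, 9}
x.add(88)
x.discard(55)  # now {5, 7, 9, 88}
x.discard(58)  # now {5, 7, 9, 88}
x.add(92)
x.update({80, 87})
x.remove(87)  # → {5, 7, 9, 80, 88, 92}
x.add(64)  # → {5, 7, 9, 64, 80, 88, 92}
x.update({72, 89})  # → {5, 7, 9, 64, 72, 80, 88, 89, 92}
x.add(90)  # {5, 7, 9, 64, 72, 80, 88, 89, 90, 92}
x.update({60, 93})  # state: {5, 7, 9, 60, 64, 72, 80, 88, 89, 90, 92, 93}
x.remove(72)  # {5, 7, 9, 60, 64, 80, 88, 89, 90, 92, 93}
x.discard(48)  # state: {5, 7, 9, 60, 64, 80, 88, 89, 90, 92, 93}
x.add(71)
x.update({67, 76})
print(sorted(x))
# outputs [5, 7, 9, 60, 64, 67, 71, 76, 80, 88, 89, 90, 92, 93]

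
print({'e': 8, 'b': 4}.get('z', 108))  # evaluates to 108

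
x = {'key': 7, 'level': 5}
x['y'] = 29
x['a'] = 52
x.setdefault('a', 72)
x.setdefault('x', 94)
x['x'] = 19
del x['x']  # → {'key': 7, 'level': 5, 'y': 29, 'a': 52}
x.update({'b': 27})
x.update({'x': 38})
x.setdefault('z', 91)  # 91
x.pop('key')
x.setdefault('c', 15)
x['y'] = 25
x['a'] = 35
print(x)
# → {'level': 5, 'y': 25, 'a': 35, 'b': 27, 'x': 38, 'z': 91, 'c': 15}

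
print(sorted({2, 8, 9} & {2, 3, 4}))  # [2]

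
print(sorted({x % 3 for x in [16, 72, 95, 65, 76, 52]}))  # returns [0, 1, 2]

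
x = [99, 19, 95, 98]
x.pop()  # 98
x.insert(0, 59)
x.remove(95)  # [59, 99, 19]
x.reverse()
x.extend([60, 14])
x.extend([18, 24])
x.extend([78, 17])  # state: [19, 99, 59, 60, 14, 18, 24, 78, 17]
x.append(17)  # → [19, 99, 59, 60, 14, 18, 24, 78, 17, 17]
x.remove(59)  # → [19, 99, 60, 14, 18, 24, 78, 17, 17]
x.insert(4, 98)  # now [19, 99, 60, 14, 98, 18, 24, 78, 17, 17]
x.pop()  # 17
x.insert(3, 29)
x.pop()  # 17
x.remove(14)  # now [19, 99, 60, 29, 98, 18, 24, 78]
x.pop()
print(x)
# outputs [19, 99, 60, 29, 98, 18, 24]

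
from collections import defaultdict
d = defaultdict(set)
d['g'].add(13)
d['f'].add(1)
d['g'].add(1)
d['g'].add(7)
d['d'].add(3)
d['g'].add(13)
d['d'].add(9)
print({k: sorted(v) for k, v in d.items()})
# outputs {'g': [1, 7, 13], 'f': [1], 'd': [3, 9]}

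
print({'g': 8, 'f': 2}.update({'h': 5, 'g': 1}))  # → None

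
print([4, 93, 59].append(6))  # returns None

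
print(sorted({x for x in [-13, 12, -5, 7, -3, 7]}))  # [-13, -5, -3, 7, 12]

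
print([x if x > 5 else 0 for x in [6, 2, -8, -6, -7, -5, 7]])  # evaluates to [6, 0, 0, 0, 0, 0, 7]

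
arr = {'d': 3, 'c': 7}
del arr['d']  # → {'c': 7}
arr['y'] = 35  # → {'c': 7, 'y': 35}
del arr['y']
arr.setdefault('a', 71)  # 71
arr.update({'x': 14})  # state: {'c': 7, 'a': 71, 'x': 14}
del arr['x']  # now {'c': 7, 'a': 71}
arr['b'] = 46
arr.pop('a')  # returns 71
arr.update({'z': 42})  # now {'c': 7, 'b': 46, 'z': 42}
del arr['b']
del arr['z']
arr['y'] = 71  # {'c': 7, 'y': 71}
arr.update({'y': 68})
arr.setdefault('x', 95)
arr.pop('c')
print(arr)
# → {'y': 68, 'x': 95}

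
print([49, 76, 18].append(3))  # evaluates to None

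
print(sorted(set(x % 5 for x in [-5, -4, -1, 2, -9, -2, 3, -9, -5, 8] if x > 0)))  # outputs [2, 3]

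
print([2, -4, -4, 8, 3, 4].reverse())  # None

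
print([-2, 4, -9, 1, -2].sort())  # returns None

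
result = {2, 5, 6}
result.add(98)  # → {2, 5, 6, 98}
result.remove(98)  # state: {2, 5, 6}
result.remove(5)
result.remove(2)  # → {6}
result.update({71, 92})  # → {6, 71, 92}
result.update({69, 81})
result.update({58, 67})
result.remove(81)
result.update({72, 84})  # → {6, 58, 67, 69, 71, 72, 84, 92}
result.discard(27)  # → {6, 58, 67, 69, 71, 72, 84, 92}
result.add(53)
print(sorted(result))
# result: [6, 53, 58, 67, 69, 71, 72, 84, 92]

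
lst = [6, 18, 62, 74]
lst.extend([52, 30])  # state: [6, 18, 62, 74, 52, 30]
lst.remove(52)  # [6, 18, 62, 74, 30]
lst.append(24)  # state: [6, 18, 62, 74, 30, 24]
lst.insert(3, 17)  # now [6, 18, 62, 17, 74, 30, 24]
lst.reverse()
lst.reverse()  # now [6, 18, 62, 17, 74, 30, 24]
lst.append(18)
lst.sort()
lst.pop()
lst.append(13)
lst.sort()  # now [6, 13, 17, 18, 18, 24, 30, 62]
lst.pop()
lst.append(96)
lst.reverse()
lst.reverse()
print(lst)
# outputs [6, 13, 17, 18, 18, 24, 30, 96]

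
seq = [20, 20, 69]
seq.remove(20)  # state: [20, 69]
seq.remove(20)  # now [69]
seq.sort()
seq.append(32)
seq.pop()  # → 32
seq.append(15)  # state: [69, 15]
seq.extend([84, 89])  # [69, 15, 84, 89]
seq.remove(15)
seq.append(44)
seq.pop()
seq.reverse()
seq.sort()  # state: [69, 84, 89]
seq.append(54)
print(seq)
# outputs [69, 84, 89, 54]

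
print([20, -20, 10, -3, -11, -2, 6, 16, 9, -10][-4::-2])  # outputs [6, -11, 10, 20]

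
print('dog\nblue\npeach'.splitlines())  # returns ['dog', 'blue', 'peach']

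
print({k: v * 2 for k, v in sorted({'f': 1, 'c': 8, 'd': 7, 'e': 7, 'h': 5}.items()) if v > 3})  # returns {'c': 16, 'd': 14, 'e': 14, 'h': 10}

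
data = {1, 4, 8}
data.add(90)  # {1, 4, 8, 90}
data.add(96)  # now {1, 4, 8, 90, 96}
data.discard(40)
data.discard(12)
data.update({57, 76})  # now {1, 4, 8, 57, 76, 90, 96}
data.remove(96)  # {1, 4, 8, 57, 76, 90}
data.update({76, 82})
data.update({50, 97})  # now {1, 4, 8, 50, 57, 76, 82, 90, 97}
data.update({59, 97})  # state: {1, 4, 8, 50, 57, 59, 76, 82, 90, 97}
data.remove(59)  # {1, 4, 8, 50, 57, 76, 82, 90, 97}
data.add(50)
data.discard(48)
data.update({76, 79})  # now {1, 4, 8, 50, 57, 76, 79, 82, 90, 97}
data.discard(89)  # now {1, 4, 8, 50, 57, 76, 79, 82, 90, 97}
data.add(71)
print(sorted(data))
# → [1, 4, 8, 50, 57, 71, 76, 79, 82, 90, 97]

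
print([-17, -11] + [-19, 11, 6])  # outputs [-17, -11, -19, 11, 6]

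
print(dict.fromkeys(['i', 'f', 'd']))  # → {'i': None, 'f': None, 'd': None}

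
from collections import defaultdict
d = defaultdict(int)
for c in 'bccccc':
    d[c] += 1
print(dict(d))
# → {'b': 1, 'c': 5}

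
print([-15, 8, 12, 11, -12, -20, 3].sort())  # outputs None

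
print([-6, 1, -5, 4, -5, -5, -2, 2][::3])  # [-6, 4, -2]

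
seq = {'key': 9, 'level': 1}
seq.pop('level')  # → 1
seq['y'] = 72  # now {'key': 9, 'y': 72}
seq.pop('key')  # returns 9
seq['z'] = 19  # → {'y': 72, 'z': 19}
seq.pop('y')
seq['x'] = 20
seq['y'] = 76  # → {'z': 19, 'x': 20, 'y': 76}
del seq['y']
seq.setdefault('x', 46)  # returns 20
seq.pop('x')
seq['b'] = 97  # {'z': 19, 'b': 97}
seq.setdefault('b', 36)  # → 97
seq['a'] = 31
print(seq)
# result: {'z': 19, 'b': 97, 'a': 31}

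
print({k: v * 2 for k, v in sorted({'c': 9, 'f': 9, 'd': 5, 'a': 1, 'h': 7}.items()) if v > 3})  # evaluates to {'c': 18, 'd': 10, 'f': 18, 'h': 14}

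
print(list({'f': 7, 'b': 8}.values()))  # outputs [7, 8]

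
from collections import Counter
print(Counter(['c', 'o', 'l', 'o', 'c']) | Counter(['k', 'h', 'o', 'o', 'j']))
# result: Counter({'c': 2, 'o': 2, 'l': 1, 'k': 1, 'h': 1, 'j': 1})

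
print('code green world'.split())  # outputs ['code', 'green', 'world']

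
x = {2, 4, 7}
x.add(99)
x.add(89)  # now {2, 4, 7, 89, 99}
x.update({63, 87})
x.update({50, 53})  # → {2, 4, 7, 50, 53, 63, 87, 89, 99}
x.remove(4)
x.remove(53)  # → {2, 7, 50, 63, 87, 89, 99}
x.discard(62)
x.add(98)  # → {2, 7, 50, 63, 87, 89, 98, 99}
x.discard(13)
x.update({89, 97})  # {2, 7, 50, 63, 87, 89, 97, 98, 99}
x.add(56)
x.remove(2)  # {7, 50, 56, 63, 87, 89, 97, 98, 99}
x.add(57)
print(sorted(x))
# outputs [7, 50, 56, 57, 63, 87, 89, 97, 98, 99]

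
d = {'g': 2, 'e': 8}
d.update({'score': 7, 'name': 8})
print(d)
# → {'g': 2, 'e': 8, 'score': 7, 'name': 8}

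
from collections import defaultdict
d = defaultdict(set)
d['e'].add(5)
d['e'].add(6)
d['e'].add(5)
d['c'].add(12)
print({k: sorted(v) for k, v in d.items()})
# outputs {'e': [5, 6], 'c': [12]}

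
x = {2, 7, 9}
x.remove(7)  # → {2, 9}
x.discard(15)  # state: {2, 9}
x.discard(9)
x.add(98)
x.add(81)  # {2, 81, 98}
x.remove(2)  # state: {81, 98}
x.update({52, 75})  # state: {52, 75, 81, 98}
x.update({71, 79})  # {52, 71, 75, 79, 81, 98}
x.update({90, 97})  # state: {52, 71, 75, 79, 81, 90, 97, 98}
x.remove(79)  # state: {52, 71, 75, 81, 90, 97, 98}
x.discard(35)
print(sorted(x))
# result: [52, 71, 75, 81, 90, 97, 98]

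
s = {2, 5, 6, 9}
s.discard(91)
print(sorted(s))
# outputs [2, 5, 6, 9]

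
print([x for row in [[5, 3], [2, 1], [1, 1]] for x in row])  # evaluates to [5, 3, 2, 1, 1, 1]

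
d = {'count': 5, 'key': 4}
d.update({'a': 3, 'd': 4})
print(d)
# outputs {'count': 5, 'key': 4, 'a': 3, 'd': 4}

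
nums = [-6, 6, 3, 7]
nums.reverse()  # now [7, 3, 6, -6]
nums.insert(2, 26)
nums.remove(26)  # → [7, 3, 6, -6]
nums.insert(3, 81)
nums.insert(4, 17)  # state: [7, 3, 6, 81, 17, -6]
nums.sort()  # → [-6, 3, 6, 7, 17, 81]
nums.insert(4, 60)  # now [-6, 3, 6, 7, 60, 17, 81]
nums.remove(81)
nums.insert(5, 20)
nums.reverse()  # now [17, 20, 60, 7, 6, 3, -6]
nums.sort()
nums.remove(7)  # [-6, 3, 6, 17, 20, 60]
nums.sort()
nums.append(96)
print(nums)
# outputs [-6, 3, 6, 17, 20, 60, 96]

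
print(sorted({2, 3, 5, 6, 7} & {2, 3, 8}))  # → [2, 3]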